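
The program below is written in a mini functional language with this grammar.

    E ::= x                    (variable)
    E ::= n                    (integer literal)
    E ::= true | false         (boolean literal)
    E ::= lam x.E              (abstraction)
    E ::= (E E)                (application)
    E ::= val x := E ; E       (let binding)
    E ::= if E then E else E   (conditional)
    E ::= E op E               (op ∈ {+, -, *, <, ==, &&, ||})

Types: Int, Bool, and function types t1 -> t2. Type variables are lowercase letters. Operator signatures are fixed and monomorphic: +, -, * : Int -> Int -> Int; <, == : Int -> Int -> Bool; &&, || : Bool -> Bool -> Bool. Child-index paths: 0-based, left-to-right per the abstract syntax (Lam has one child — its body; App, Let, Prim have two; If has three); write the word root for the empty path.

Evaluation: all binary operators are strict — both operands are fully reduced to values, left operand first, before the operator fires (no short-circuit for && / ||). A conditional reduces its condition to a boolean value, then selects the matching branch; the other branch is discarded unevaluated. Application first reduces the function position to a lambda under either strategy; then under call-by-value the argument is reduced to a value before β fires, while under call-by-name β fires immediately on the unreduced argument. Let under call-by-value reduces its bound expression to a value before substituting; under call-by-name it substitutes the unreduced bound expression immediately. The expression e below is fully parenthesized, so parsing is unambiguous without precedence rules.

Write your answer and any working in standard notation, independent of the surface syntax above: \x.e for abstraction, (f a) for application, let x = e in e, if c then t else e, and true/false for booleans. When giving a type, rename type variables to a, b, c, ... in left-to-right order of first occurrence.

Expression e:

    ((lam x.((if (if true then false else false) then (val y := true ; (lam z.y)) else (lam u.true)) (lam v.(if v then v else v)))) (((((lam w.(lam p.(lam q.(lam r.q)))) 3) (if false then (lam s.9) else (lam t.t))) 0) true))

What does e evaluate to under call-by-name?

Working:
step 0: ((\x.((if (if true then false else false) then (let y = true in (\z.y)) else (\u.true)) (\v.(if v then v else v)))) (((((\w.(\p.(\q.(\r.q)))) 3) (if false then (\s.9) else (\t.t))) 0) true))
step 1: [beta@root] ((if (if true then false else false) then (let y = true in (\z.y)) else (\u.true)) (\v.(if v then v else v)))
step 2: [if@0.0] ((if false then (let y = true in (\z.y)) else (\u.true)) (\v.(if v then v else v)))
step 3: [if@0] ((\u.true) (\v.(if v then v else v)))
step 4: [beta@root] true

Answer: true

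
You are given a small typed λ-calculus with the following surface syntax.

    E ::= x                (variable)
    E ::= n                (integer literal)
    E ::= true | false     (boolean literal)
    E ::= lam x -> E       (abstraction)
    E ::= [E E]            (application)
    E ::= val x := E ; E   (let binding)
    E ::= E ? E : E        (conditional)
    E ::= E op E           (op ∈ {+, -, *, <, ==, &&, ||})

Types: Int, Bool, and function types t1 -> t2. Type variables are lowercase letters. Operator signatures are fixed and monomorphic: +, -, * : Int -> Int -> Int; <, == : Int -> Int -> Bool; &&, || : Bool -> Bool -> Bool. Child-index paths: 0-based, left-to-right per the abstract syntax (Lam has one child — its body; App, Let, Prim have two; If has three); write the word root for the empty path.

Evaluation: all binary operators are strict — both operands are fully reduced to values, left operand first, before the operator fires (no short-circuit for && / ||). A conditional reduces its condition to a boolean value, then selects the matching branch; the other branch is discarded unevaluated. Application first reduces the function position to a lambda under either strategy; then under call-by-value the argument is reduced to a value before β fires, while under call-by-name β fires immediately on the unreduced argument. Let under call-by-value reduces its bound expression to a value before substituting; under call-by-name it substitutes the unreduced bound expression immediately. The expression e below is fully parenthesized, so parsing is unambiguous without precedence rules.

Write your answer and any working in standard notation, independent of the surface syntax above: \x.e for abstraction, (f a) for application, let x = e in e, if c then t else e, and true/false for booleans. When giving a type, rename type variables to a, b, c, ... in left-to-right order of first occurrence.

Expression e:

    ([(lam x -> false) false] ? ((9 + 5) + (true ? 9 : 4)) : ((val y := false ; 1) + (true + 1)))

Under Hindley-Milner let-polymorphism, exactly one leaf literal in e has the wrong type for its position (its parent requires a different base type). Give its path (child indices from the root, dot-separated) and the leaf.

Answer: 2.1.0 : true

Derivation:
\x._ : a -> Bool
  unify a -> Bool ~ Bool -> b
  unify a ~ Bool
  unify Bool ~ b
_ _ : Bool
  unify Bool ~ Bool
  unify Int ~ Int
  unify Int ~ Int
  unify Int ~ Int
  unify Bool ~ Bool
  unify Int ~ Int
  unify Int ~ Int
let y : Bool
  unify Int ~ Int
  unify Bool ~ Int
  FAIL: mismatch Bool ~ Int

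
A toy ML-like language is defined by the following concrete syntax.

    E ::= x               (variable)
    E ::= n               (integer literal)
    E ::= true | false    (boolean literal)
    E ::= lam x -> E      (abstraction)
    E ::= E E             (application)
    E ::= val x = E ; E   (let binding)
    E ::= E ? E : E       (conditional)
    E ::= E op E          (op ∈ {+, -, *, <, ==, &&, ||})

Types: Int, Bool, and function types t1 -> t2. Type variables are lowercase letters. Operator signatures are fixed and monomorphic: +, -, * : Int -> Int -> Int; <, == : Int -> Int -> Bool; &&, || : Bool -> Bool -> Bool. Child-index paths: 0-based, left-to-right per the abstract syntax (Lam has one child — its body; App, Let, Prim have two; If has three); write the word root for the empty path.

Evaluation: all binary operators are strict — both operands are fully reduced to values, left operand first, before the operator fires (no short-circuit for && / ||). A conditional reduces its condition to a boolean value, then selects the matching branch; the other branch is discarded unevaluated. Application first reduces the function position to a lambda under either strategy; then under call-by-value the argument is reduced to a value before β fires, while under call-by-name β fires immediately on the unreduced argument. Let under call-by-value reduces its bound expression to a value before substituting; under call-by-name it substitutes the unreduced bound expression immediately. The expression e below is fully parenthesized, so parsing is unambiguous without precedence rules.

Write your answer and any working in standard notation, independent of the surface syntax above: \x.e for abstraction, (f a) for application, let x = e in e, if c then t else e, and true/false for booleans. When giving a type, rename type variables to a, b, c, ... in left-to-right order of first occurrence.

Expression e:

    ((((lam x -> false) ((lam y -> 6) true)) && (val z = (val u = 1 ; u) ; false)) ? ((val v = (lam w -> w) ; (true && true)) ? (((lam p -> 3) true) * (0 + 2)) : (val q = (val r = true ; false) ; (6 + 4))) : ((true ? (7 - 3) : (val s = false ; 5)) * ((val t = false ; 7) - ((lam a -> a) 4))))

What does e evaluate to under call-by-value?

Derivation:
step 0: (if (((\x.false) ((\y.6) true)) && (let z = (let u = 1 in u) in false)) then (if (let v = (\w.w) in (true && true)) then (((\p.3) true) * (0 + 2)) else (let q = (let r = true in false) in (6 + 4))) else ((if true then (7 - 3) else (let s = false in 5)) * ((let t = false in 7) - ((\a.a) 4))))
step 1: [beta@0.0.1] (if (((\x.false) 6) && (let z = (let u = 1 in u) in false)) then (if (let v = (\w.w) in (true && true)) then (((\p.3) true) * (0 + 2)) else (let q = (let r = true in false) in (6 + 4))) else ((if true then (7 - 3) else (let s = false in 5)) * ((let t = false in 7) - ((\a.a) 4))))
step 2: [beta@0.0] (if (false && (let z = (let u = 1 in u) in false)) then (if (let v = (\w.w) in (true && true)) then (((\p.3) true) * (0 + 2)) else (let q = (let r = true in false) in (6 + 4))) else ((if true then (7 - 3) else (let s = false in 5)) * ((let t = false in 7) - ((\a.a) 4))))
step 3: [let@0.1.0] (if (false && (let z = 1 in false)) then (if (let v = (\w.w) in (true && true)) then (((\p.3) true) * (0 + 2)) else (let q = (let r = true in false) in (6 + 4))) else ((if true then (7 - 3) else (let s = false in 5)) * ((let t = false in 7) - ((\a.a) 4))))
step 4: [let@0.1] (if (false && false) then (if (let v = (\w.w) in (true && true)) then (((\p.3) true) * (0 + 2)) else (let q = (let r = true in false) in (6 + 4))) else ((if true then (7 - 3) else (let s = false in 5)) * ((let t = false in 7) - ((\a.a) 4))))
step 5: [delta@0] (if false then (if (let v = (\w.w) in (true && true)) then (((\p.3) true) * (0 + 2)) else (let q = (let r = true in false) in (6 + 4))) else ((if true then (7 - 3) else (let s = false in 5)) * ((let t = false in 7) - ((\a.a) 4))))
step 6: [if@root] ((if true then (7 - 3) else (let s = false in 5)) * ((let t = false in 7) - ((\a.a) 4)))
step 7: [if@0] ((7 - 3) * ((let t = false in 7) - ((\a.a) 4)))
step 8: [delta@0] (4 * ((let t = false in 7) - ((\a.a) 4)))
step 9: [let@1.0] (4 * (7 - ((\a.a) 4)))
step 10: [beta@1.1] (4 * (7 - 4))
step 11: [delta@1] (4 * 3)
step 12: [delta@root] 12

Answer: 12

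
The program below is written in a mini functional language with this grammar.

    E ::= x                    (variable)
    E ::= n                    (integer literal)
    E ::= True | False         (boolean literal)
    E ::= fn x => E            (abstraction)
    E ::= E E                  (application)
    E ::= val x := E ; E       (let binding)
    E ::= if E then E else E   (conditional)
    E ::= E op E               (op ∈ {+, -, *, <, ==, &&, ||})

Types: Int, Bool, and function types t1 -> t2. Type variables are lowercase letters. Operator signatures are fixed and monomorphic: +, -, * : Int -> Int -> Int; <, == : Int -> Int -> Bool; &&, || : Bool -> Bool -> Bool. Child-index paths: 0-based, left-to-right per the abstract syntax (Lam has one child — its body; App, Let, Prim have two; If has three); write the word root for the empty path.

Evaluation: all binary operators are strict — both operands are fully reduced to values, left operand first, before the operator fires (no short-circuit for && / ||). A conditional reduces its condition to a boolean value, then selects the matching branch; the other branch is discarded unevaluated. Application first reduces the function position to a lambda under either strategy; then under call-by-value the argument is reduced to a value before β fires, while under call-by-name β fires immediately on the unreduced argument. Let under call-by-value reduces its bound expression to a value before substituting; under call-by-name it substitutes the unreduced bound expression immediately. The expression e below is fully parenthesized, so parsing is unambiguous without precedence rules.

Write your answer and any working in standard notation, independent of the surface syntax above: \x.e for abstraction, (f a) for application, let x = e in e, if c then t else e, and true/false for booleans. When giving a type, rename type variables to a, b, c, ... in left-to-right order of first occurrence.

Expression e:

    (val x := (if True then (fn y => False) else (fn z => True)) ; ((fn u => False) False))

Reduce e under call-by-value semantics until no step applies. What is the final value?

Answer: false

Trace:
step 0: (let x = (if true then (\y.false) else (\z.true)) in ((\u.false) false))
step 1: [if@0] (let x = (\y.false) in ((\u.false) false))
step 2: [let@root] ((\u.false) false)
step 3: [beta@root] false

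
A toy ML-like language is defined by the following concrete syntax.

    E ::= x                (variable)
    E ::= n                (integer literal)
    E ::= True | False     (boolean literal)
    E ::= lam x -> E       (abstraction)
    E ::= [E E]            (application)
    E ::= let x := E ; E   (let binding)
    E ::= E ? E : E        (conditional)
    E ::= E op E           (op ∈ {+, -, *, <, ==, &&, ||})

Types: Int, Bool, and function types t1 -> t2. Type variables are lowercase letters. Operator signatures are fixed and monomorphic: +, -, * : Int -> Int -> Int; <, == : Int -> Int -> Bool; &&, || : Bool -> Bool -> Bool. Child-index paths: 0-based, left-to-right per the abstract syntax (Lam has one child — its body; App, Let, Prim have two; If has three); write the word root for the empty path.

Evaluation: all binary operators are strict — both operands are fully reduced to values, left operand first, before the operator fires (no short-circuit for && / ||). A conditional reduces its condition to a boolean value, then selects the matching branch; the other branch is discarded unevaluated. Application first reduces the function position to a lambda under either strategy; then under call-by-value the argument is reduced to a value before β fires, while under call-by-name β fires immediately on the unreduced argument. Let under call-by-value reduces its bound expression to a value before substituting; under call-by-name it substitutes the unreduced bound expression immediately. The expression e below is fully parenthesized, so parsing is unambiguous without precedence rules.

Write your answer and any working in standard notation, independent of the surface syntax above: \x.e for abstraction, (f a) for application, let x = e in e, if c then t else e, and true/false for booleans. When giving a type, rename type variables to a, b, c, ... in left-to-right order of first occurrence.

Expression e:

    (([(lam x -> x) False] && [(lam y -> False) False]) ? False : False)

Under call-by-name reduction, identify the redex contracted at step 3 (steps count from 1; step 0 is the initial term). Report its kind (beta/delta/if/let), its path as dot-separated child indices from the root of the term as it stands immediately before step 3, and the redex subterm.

Answer: delta at 0 : (false && false)

Working:
step 0: (if (((\x.x) false) && ((\y.false) false)) then false else false)
step 1: [beta@0.0] (if (false && ((\y.false) false)) then false else false)
step 2: [beta@0.1] (if (false && false) then false else false)
step 3: [delta@0] (if false then false else false)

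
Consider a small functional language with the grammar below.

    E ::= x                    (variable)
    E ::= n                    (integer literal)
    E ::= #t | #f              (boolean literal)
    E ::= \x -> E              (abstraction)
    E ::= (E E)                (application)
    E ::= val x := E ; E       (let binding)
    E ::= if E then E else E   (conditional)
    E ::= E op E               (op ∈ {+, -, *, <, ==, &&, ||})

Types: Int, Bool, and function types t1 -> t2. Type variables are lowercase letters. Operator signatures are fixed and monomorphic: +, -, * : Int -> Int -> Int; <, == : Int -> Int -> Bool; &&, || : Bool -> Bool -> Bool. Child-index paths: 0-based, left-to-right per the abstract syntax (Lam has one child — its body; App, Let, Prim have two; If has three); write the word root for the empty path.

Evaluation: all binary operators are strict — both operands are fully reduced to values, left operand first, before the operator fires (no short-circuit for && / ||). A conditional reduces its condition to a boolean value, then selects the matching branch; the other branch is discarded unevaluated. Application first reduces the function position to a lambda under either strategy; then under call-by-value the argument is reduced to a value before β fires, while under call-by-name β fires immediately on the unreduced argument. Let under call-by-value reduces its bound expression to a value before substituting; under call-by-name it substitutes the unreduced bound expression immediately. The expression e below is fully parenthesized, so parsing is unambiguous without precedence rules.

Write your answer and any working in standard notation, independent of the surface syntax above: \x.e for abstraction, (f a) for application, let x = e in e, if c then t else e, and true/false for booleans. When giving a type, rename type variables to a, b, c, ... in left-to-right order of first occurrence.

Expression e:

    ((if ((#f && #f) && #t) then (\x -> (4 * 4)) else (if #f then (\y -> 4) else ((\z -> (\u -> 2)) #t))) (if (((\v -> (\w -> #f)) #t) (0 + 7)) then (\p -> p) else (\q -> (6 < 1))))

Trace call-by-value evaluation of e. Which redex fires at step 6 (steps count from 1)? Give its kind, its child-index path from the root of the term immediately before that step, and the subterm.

Trace:
step 0: ((if ((false && false) && true) then (\x.(4 * 4)) else (if false then (\y.4) else ((\z.(\u.2)) true))) (if (((\v.(\w.false)) true) (0 + 7)) then (\p.p) else (\q.(6 < 1))))
step 1: [delta@0.0.0] ((if (false && true) then (\x.(4 * 4)) else (if false then (\y.4) else ((\z.(\u.2)) true))) (if (((\v.(\w.false)) true) (0 + 7)) then (\p.p) else (\q.(6 < 1))))
step 2: [delta@0.0] ((if false then (\x.(4 * 4)) else (if false then (\y.4) else ((\z.(\u.2)) true))) (if (((\v.(\w.false)) true) (0 + 7)) then (\p.p) else (\q.(6 < 1))))
step 3: [if@0] ((if false then (\y.4) else ((\z.(\u.2)) true)) (if (((\v.(\w.false)) true) (0 + 7)) then (\p.p) else (\q.(6 < 1))))
step 4: [if@0] (((\z.(\u.2)) true) (if (((\v.(\w.false)) true) (0 + 7)) then (\p.p) else (\q.(6 < 1))))
step 5: [beta@0] ((\u.2) (if (((\v.(\w.false)) true) (0 + 7)) then (\p.p) else (\q.(6 < 1))))
step 6: [beta@1.0.0] ((\u.2) (if ((\w.false) (0 + 7)) then (\p.p) else (\q.(6 < 1))))

Answer: beta at 1.0.0 : ((\v.(\w.false)) true)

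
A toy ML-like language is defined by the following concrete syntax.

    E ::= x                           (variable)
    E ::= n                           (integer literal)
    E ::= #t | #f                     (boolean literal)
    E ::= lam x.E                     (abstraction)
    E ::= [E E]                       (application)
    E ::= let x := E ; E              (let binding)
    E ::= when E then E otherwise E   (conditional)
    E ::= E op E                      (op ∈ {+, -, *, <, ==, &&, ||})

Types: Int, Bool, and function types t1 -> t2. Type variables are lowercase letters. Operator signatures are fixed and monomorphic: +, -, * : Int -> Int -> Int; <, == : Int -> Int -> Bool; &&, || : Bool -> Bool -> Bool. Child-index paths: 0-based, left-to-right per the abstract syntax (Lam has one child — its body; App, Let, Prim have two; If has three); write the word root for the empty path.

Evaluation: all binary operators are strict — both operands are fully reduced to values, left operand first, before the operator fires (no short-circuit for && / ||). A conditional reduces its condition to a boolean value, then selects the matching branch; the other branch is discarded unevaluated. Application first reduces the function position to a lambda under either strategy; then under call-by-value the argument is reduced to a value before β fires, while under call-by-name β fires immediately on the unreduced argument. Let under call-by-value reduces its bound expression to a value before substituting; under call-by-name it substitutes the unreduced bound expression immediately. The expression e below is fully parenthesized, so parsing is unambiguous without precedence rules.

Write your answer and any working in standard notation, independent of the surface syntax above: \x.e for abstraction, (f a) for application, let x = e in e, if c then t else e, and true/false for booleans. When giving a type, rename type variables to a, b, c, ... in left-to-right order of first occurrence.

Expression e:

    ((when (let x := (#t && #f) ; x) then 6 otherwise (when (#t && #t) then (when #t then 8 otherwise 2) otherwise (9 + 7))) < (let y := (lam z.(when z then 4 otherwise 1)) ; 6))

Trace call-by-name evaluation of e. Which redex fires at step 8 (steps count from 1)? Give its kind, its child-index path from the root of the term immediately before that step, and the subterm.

Answer: delta at root : (8 < 6)

Derivation:
step 0: ((if (let x = (true && false) in x) then 6 else (if (true && true) then (if true then 8 else 2) else (9 + 7))) < (let y = (\z.(if z then 4 else 1)) in 6))
step 1: [let@0.0] ((if (true && false) then 6 else (if (true && true) then (if true then 8 else 2) else (9 + 7))) < (let y = (\z.(if z then 4 else 1)) in 6))
step 2: [delta@0.0] ((if false then 6 else (if (true && true) then (if true then 8 else 2) else (9 + 7))) < (let y = (\z.(if z then 4 else 1)) in 6))
step 3: [if@0] ((if (true && true) then (if true then 8 else 2) else (9 + 7)) < (let y = (\z.(if z then 4 else 1)) in 6))
step 4: [delta@0.0] ((if true then (if true then 8 else 2) else (9 + 7)) < (let y = (\z.(if z then 4 else 1)) in 6))
step 5: [if@0] ((if true then 8 else 2) < (let y = (\z.(if z then 4 else 1)) in 6))
step 6: [if@0] (8 < (let y = (\z.(if z then 4 else 1)) in 6))
step 7: [let@1] (8 < 6)
step 8: [delta@root] false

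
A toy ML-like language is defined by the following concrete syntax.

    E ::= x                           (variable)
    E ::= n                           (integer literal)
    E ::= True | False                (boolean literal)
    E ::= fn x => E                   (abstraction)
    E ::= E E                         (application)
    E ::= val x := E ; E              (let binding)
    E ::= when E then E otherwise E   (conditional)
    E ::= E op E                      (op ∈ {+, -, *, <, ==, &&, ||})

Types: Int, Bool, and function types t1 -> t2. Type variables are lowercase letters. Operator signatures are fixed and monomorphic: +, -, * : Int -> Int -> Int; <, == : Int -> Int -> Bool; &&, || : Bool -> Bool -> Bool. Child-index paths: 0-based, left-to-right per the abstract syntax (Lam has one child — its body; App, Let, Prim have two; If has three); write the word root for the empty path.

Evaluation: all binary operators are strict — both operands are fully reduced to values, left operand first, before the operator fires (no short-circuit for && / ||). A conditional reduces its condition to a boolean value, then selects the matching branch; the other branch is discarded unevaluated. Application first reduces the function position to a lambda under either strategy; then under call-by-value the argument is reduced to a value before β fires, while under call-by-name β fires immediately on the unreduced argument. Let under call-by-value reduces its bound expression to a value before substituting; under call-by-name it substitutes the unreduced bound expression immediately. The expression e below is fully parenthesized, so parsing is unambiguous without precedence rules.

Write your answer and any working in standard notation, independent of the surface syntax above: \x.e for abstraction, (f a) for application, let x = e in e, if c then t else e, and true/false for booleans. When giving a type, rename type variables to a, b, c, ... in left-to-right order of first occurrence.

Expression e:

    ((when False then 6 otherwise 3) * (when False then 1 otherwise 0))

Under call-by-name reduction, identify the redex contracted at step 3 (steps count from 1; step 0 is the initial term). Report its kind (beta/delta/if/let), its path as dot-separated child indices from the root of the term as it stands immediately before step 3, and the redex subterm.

Derivation:
step 0: ((if false then 6 else 3) * (if false then 1 else 0))
step 1: [if@0] (3 * (if false then 1 else 0))
step 2: [if@1] (3 * 0)
step 3: [delta@root] 0

Answer: delta at root : (3 * 0)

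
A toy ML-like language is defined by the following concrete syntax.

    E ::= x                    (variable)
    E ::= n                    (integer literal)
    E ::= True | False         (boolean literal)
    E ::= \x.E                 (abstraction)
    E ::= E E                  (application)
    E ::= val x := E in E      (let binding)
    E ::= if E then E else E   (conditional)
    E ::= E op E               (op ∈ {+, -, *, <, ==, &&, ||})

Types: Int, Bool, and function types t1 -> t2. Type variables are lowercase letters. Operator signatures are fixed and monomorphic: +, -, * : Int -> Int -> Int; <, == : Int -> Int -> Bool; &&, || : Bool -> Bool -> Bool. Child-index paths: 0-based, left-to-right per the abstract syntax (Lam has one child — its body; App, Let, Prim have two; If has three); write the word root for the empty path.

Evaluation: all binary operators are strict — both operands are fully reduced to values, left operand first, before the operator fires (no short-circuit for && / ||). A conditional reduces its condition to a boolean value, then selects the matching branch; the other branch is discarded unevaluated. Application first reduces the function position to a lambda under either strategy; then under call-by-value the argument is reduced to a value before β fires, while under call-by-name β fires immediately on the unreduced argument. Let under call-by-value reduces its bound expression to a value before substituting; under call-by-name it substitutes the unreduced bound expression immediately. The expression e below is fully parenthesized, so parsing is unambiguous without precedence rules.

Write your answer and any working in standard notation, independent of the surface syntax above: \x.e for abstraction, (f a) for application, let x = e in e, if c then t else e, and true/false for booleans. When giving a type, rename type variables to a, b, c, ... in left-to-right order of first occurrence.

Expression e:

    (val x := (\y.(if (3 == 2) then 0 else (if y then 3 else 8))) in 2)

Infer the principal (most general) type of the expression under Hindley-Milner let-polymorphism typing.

Answer: Int

Working:
  unify Int ~ Int
  unify Int ~ Int
  unify Bool ~ Bool
y : a
  unify a ~ Bool
  unify Int ~ Int
  unify Int ~ Int
\y._ : Bool -> Int
let x : Bool -> Int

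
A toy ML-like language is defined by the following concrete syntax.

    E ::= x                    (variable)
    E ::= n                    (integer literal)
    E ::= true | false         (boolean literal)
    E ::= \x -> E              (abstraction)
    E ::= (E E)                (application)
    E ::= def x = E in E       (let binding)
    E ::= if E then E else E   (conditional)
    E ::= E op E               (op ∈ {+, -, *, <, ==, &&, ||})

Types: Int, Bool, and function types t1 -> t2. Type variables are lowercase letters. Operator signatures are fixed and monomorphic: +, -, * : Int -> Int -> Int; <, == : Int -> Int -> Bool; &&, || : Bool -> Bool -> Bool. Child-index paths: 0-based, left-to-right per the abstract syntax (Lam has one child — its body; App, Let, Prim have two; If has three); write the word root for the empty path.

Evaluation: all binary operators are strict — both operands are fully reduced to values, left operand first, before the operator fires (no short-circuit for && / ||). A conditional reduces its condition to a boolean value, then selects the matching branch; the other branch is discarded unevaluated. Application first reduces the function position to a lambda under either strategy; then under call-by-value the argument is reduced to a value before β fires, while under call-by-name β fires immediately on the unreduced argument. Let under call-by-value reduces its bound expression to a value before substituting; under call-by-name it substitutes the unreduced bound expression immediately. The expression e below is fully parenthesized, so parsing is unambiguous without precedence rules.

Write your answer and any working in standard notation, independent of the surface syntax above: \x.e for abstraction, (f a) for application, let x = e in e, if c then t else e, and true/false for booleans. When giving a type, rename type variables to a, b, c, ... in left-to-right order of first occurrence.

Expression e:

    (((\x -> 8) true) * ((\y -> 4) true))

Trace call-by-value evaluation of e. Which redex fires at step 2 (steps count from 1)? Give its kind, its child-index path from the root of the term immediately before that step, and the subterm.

Derivation:
step 0: (((\x.8) true) * ((\y.4) true))
step 1: [beta@0] (8 * ((\y.4) true))
step 2: [beta@1] (8 * 4)

Answer: beta at 1 : ((\y.4) true)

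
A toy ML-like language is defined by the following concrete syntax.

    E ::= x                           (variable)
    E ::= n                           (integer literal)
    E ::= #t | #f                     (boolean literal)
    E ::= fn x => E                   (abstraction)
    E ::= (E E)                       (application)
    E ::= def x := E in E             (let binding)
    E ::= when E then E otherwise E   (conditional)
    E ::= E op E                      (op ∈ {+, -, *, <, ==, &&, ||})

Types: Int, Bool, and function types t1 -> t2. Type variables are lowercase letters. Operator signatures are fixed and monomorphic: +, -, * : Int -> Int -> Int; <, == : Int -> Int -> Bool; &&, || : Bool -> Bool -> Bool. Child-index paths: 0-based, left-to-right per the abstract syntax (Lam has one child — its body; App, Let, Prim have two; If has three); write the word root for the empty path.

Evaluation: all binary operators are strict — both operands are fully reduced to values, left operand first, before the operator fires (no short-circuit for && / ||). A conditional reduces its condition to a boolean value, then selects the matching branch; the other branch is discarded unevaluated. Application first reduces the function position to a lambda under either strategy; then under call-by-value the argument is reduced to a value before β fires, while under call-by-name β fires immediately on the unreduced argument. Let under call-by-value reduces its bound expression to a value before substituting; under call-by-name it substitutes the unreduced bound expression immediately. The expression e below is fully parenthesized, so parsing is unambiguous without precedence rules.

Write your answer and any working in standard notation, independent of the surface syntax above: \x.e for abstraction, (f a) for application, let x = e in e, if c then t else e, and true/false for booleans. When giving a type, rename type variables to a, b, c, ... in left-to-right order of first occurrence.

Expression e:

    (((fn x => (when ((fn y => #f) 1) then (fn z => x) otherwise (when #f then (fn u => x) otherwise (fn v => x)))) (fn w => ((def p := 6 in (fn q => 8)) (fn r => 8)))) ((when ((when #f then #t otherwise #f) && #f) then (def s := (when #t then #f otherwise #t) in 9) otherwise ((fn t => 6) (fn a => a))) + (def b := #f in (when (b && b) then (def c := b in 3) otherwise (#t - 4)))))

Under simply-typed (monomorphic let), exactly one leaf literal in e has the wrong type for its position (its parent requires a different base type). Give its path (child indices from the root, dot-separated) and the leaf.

Answer: 1.1.1.2.0 : true

Derivation:
\y._ : b -> Bool
  unify b -> Bool ~ Int -> c
  unify b ~ Int
  unify Bool ~ c
_ _ : Bool
  unify Bool ~ Bool
x : a
\z._ : d -> a
  unify Bool ~ Bool
x : a
\u._ : e -> a
x : a
\v._ : f -> a
  unify e -> a ~ f -> a
  unify e ~ f
  unify a ~ a
  unify d -> a ~ f -> a
  unify d ~ f
  unify a ~ a
\x._ : a -> f -> a
let p : Int
\q._ : h -> Int
\r._ : i -> Int
  unify h -> Int ~ (i -> Int) -> j
  unify h ~ i -> Int
  unify Int ~ j
_ _ : Int
\w._ : g -> Int
  unify a -> f -> a ~ (g -> Int) -> k
  unify a ~ g -> Int
  unify f -> g -> Int ~ k
_ _ : f -> g -> Int
  unify Bool ~ Bool
  unify Bool ~ Bool
  unify Bool ~ Bool
  unify Bool ~ Bool
  unify Bool ~ Bool
  unify Bool ~ Bool
  unify Bool ~ Bool
let s : Bool
\t._ : l -> Int
a : m
\a._ : m -> m
  unify l -> Int ~ (m -> m) -> n
  unify l ~ m -> m
  unify Int ~ n
_ _ : Int
  unify Int ~ Int
  unify Int ~ Int
let b : Bool
b : Bool
  unify Bool ~ Bool
b : Bool
  unify Bool ~ Bool
  unify Bool ~ Bool
b : Bool
let c : Bool
  unify Bool ~ Int
  FAIL: mismatch Bool ~ Int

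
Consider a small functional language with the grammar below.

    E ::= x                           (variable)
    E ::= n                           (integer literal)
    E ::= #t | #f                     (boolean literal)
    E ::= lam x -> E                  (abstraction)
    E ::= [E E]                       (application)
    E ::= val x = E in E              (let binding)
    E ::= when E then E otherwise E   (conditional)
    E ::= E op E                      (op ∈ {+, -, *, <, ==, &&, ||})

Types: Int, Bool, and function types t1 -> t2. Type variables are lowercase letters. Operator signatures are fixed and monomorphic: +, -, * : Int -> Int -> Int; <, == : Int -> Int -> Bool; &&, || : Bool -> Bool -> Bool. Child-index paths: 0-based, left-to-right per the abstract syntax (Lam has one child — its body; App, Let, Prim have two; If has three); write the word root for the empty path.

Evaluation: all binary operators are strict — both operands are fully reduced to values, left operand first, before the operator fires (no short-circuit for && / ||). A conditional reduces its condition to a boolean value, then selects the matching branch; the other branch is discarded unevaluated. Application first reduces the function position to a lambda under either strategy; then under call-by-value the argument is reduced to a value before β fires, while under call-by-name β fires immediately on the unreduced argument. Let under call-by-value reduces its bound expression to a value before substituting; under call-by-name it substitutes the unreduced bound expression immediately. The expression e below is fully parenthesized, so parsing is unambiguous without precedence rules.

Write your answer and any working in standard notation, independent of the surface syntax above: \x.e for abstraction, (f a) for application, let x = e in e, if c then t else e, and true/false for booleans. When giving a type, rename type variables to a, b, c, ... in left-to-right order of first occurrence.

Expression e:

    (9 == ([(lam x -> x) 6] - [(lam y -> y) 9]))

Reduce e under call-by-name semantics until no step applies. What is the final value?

Answer: false

Working:
step 0: (9 == (((\x.x) 6) - ((\y.y) 9)))
step 1: [beta@1.0] (9 == (6 - ((\y.y) 9)))
step 2: [beta@1.1] (9 == (6 - 9))
step 3: [delta@1] (9 == -3)
step 4: [delta@root] false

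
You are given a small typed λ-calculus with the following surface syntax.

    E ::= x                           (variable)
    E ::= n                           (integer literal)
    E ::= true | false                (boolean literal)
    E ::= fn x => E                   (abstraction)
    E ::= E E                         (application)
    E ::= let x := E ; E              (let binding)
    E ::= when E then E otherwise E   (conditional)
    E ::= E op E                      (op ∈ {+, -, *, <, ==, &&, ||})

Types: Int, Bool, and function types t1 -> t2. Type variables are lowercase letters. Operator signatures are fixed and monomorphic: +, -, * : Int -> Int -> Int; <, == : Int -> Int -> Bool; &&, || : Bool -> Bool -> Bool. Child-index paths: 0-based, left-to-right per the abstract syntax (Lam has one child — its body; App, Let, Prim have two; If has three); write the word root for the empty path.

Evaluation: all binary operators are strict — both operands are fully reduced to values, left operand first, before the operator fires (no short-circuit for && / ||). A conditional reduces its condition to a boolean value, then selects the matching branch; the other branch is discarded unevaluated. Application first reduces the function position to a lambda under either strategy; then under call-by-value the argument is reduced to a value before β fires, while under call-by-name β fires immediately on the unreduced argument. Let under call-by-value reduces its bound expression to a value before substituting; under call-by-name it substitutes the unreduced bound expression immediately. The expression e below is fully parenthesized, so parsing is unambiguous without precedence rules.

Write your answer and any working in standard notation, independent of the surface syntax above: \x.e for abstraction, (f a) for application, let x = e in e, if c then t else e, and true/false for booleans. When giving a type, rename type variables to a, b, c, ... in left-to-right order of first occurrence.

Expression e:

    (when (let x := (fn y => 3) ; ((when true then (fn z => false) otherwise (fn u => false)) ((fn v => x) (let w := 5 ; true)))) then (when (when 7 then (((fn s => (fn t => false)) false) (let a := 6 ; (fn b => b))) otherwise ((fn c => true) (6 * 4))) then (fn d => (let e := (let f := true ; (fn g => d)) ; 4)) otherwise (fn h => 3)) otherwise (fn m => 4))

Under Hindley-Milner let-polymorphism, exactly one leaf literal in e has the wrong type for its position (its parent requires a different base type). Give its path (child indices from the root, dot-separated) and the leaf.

Trace:
\y._ : a -> Int
let x : forall. a -> Int
  unify Bool ~ Bool
\z._ : b -> Bool
\u._ : c -> Bool
  unify b -> Bool ~ c -> Bool
  unify b ~ c
  unify Bool ~ Bool
x : e -> Int
\v._ : d -> e -> Int
let w : Int
  unify d -> e -> Int ~ Bool -> f
  unify d ~ Bool
  unify e -> Int ~ f
_ _ : e -> Int
  unify c -> Bool ~ (e -> Int) -> g
  unify c ~ e -> Int
  unify Bool ~ g
_ _ : Bool
  unify Bool ~ Bool
  unify Int ~ Bool
  FAIL: mismatch Int ~ Bool

Answer: 1.0.0 : 7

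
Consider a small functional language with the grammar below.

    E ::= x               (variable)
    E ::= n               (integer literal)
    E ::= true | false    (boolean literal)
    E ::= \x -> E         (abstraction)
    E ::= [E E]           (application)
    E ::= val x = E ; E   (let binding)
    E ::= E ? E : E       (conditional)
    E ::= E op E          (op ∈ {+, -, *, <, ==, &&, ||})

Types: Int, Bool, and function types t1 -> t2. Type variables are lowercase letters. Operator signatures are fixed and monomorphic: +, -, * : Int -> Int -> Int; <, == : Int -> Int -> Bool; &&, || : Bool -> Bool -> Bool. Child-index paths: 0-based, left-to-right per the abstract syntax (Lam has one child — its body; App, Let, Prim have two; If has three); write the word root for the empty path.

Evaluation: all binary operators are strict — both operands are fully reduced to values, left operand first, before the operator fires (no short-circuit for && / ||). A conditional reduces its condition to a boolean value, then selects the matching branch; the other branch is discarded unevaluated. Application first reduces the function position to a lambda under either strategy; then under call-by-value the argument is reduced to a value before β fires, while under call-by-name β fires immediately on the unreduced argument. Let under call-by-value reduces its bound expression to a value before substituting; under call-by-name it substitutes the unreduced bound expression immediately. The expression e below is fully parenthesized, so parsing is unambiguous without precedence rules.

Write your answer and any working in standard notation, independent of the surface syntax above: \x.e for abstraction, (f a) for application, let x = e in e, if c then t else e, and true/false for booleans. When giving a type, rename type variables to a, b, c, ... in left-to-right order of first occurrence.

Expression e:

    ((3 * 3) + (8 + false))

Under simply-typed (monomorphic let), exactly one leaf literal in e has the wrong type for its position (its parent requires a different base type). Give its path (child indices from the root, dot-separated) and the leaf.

Working:
  unify Int ~ Int
  unify Int ~ Int
  unify Int ~ Int
  unify Int ~ Int
  unify Bool ~ Int
  FAIL: mismatch Bool ~ Int

Answer: 1.1 : false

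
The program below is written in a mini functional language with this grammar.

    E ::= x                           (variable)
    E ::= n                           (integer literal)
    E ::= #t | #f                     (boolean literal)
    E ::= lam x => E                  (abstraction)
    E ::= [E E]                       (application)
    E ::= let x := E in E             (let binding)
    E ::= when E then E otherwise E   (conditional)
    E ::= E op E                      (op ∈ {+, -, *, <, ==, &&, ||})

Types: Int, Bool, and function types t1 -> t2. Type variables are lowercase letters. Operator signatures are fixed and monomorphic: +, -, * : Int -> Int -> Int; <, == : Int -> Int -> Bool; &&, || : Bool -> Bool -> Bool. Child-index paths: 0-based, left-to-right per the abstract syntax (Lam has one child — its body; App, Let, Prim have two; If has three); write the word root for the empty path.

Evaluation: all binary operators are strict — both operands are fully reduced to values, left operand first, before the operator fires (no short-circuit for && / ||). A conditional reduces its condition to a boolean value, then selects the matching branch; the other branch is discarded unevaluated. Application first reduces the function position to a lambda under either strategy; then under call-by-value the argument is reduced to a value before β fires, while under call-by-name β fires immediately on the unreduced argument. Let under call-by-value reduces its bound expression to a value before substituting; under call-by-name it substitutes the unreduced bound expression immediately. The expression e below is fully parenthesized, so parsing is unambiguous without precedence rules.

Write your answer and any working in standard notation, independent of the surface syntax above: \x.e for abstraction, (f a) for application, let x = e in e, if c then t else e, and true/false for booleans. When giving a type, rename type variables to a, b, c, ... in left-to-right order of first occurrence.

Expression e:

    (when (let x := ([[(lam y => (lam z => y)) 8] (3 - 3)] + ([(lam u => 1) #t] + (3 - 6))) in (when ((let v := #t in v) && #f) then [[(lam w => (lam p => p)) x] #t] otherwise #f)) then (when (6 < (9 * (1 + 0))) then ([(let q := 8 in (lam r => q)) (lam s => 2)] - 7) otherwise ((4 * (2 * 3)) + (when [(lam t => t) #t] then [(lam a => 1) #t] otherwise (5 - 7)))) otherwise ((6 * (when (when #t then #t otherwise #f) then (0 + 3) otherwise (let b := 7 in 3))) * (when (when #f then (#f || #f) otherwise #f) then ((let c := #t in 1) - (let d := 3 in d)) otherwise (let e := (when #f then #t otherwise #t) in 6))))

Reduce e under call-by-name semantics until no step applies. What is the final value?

Derivation:
step 0: (if (let x = ((((\y.(\z.y)) 8) (3 - 3)) + (((\u.1) true) + (3 - 6))) in (if ((let v = true in v) && false) then (((\w.(\p.p)) x) true) else false)) then (if (6 < (9 * (1 + 0))) then (((let q = 8 in (\r.q)) (\s.2)) - 7) else ((4 * (2 * 3)) + (if ((\t.t) true) then ((\a.1) true) else (5 - 7)))) else ((6 * (if (if true then true else false) then (0 + 3) else (let b = 7 in 3))) * (if (if false then (false || false) else false) then ((let c = true in 1) - (let d = 3 in d)) else (let e = (if false then true else true) in 6))))
step 1: [let@0] (if (if ((let v = true in v) && false) then (((\w.(\p.p)) ((((\y.(\z.y)) 8) (3 - 3)) + (((\u.1) true) + (3 - 6)))) true) else false) then (if (6 < (9 * (1 + 0))) then (((let q = 8 in (\r.q)) (\s.2)) - 7) else ((4 * (2 * 3)) + (if ((\t.t) true) then ((\a.1) true) else (5 - 7)))) else ((6 * (if (if true then true else false) then (0 + 3) else (let b = 7 in 3))) * (if (if false then (false || false) else false) then ((let c = true in 1) - (let d = 3 in d)) else (let e = (if false then true else true) in 6))))
step 2: [let@0.0.0] (if (if (true && false) then (((\w.(\p.p)) ((((\y.(\z.y)) 8) (3 - 3)) + (((\u.1) true) + (3 - 6)))) true) else false) then (if (6 < (9 * (1 + 0))) then (((let q = 8 in (\r.q)) (\s.2)) - 7) else ((4 * (2 * 3)) + (if ((\t.t) true) then ((\a.1) true) else (5 - 7)))) else ((6 * (if (if true then true else false) then (0 + 3) else (let b = 7 in 3))) * (if (if false then (false || false) else false) then ((let c = true in 1) - (let d = 3 in d)) else (let e = (if false then true else true) in 6))))
step 3: [delta@0.0] (if (if false then (((\w.(\p.p)) ((((\y.(\z.y)) 8) (3 - 3)) + (((\u.1) true) + (3 - 6)))) true) else false) then (if (6 < (9 * (1 + 0))) then (((let q = 8 in (\r.q)) (\s.2)) - 7) else ((4 * (2 * 3)) + (if ((\t.t) true) then ((\a.1) true) else (5 - 7)))) else ((6 * (if (if true then true else false) then (0 + 3) else (let b = 7 in 3))) * (if (if false then (false || false) else false) then ((let c = true in 1) - (let d = 3 in d)) else (let e = (if false then true else true) in 6))))
step 4: [if@0] (if false then (if (6 < (9 * (1 + 0))) then (((let q = 8 in (\r.q)) (\s.2)) - 7) else ((4 * (2 * 3)) + (if ((\t.t) true) then ((\a.1) true) else (5 - 7)))) else ((6 * (if (if true then true else false) then (0 + 3) else (let b = 7 in 3))) * (if (if false then (false || false) else false) then ((let c = true in 1) - (let d = 3 in d)) else (let e = (if false then true else true) in 6))))
step 5: [if@root] ((6 * (if (if true then true else false) then (0 + 3) else (let b = 7 in 3))) * (if (if false then (false || false) else false) then ((let c = true in 1) - (let d = 3 in d)) else (let e = (if false then true else true) in 6)))
step 6: [if@0.1.0] ((6 * (if true then (0 + 3) else (let b = 7 in 3))) * (if (if false then (false || false) else false) then ((let c = true in 1) - (let d = 3 in d)) else (let e = (if false then true else true) in 6)))
step 7: [if@0.1] ((6 * (0 + 3)) * (if (if false then (false || false) else false) then ((let c = true in 1) - (let d = 3 in d)) else (let e = (if false then true else true) in 6)))
step 8: [delta@0.1] ((6 * 3) * (if (if false then (false || false) else false) then ((let c = true in 1) - (let d = 3 in d)) else (let e = (if false then true else true) in 6)))
step 9: [delta@0] (18 * (if (if false then (false || false) else false) then ((let c = true in 1) - (let d = 3 in d)) else (let e = (if false then true else true) in 6)))
step 10: [if@1.0] (18 * (if false then ((let c = true in 1) - (let d = 3 in d)) else (let e = (if false then true else true) in 6)))
step 11: [if@1] (18 * (let e = (if false then true else true) in 6))
step 12: [let@1] (18 * 6)
step 13: [delta@root] 108

Answer: 108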